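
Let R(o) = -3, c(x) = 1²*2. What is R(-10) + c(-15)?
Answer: -1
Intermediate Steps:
c(x) = 2 (c(x) = 1*2 = 2)
R(-10) + c(-15) = -3 + 2 = -1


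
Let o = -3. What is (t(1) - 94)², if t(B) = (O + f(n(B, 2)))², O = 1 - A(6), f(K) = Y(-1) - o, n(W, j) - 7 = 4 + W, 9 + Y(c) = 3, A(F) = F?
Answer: 900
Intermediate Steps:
Y(c) = -6 (Y(c) = -9 + 3 = -6)
n(W, j) = 11 + W (n(W, j) = 7 + (4 + W) = 11 + W)
f(K) = -3 (f(K) = -6 - 1*(-3) = -6 + 3 = -3)
O = -5 (O = 1 - 1*6 = 1 - 6 = -5)
t(B) = 64 (t(B) = (-5 - 3)² = (-8)² = 64)
(t(1) - 94)² = (64 - 94)² = (-30)² = 900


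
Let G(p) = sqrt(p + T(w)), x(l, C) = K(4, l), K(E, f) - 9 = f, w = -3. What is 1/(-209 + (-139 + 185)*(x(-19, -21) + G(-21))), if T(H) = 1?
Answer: -669/489881 - 92*I*sqrt(5)/489881 ≈ -0.0013656 - 0.00041994*I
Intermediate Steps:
K(E, f) = 9 + f
x(l, C) = 9 + l
G(p) = sqrt(1 + p) (G(p) = sqrt(p + 1) = sqrt(1 + p))
1/(-209 + (-139 + 185)*(x(-19, -21) + G(-21))) = 1/(-209 + (-139 + 185)*((9 - 19) + sqrt(1 - 21))) = 1/(-209 + 46*(-10 + sqrt(-20))) = 1/(-209 + 46*(-10 + 2*I*sqrt(5))) = 1/(-209 + (-460 + 92*I*sqrt(5))) = 1/(-669 + 92*I*sqrt(5))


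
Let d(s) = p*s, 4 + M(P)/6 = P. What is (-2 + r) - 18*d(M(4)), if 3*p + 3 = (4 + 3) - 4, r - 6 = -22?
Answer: -18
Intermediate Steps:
r = -16 (r = 6 - 22 = -16)
M(P) = -24 + 6*P
p = 0 (p = -1 + ((4 + 3) - 4)/3 = -1 + (7 - 4)/3 = -1 + (1/3)*3 = -1 + 1 = 0)
d(s) = 0 (d(s) = 0*s = 0)
(-2 + r) - 18*d(M(4)) = (-2 - 16) - 18*0 = -18 + 0 = -18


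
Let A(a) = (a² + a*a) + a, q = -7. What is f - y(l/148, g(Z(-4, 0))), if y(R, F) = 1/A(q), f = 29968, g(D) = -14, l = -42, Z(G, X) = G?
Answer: 2727087/91 ≈ 29968.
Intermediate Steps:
A(a) = a + 2*a² (A(a) = (a² + a²) + a = 2*a² + a = a + 2*a²)
y(R, F) = 1/91 (y(R, F) = 1/(-7*(1 + 2*(-7))) = 1/(-7*(1 - 14)) = 1/(-7*(-13)) = 1/91)
f - y(l/148, g(Z(-4, 0))) = 29968 - 1*1/91 = 29968 - 1/91 = 2727087/91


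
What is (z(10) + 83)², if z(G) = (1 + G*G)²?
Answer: 105760656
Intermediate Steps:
z(G) = (1 + G²)²
(z(10) + 83)² = ((1 + 10²)² + 83)² = ((1 + 100)² + 83)² = (101² + 83)² = (10201 + 83)² = 10284² = 105760656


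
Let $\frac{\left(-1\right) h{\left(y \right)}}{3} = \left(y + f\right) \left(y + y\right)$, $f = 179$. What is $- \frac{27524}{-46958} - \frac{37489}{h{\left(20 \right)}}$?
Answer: $\frac{1208840791}{560678520} \approx 2.156$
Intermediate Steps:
$h{\left(y \right)} = - 6 y \left(179 + y\right)$ ($h{\left(y \right)} = - 3 \left(y + 179\right) \left(y + y\right) = - 3 \left(179 + y\right) 2 y = - 3 \cdot 2 y \left(179 + y\right) = - 6 y \left(179 + y\right)$)
$- \frac{27524}{-46958} - \frac{37489}{h{\left(20 \right)}} = - \frac{27524}{-46958} - \frac{37489}{\left(-6\right) 20 \left(179 + 20\right)} = \left(-27524\right) \left(- \frac{1}{46958}\right) - \frac{37489}{\left(-6\right) 20 \cdot 199} = \frac{13762}{23479} - \frac{37489}{-23880} = \frac{13762}{23479} - - \frac{37489}{23880} = \frac{13762}{23479} + \frac{37489}{23880} = \frac{1208840791}{560678520}$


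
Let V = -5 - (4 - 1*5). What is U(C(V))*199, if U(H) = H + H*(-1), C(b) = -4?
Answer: 0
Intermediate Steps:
V = -4 (V = -5 - (4 - 5) = -5 - 1*(-1) = -5 + 1 = -4)
U(H) = 0 (U(H) = H - H = 0)
U(C(V))*199 = 0*199 = 0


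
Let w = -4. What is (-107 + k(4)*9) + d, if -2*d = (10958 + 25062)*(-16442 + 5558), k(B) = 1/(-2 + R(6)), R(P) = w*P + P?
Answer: 3920414651/20 ≈ 1.9602e+8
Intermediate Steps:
R(P) = -3*P (R(P) = -4*P + P = -3*P)
k(B) = -1/20 (k(B) = 1/(-2 - 3*6) = 1/(-2 - 18) = 1/(-20) = -1/20)
d = 196020840 (d = -(10958 + 25062)*(-16442 + 5558)/2 = -18010*(-10884) = -½*(-392041680) = 196020840)
(-107 + k(4)*9) + d = (-107 - 1/20*9) + 196020840 = (-107 - 9/20) + 196020840 = -2149/20 + 196020840 = 3920414651/20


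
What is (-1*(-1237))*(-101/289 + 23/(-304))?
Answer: -46203187/87856 ≈ -525.90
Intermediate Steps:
(-1*(-1237))*(-101/289 + 23/(-304)) = 1237*(-101*1/289 + 23*(-1/304)) = 1237*(-101/289 - 23/304) = 1237*(-37351/87856) = -46203187/87856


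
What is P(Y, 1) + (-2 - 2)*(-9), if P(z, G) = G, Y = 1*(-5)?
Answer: 37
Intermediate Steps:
Y = -5
P(Y, 1) + (-2 - 2)*(-9) = 1 + (-2 - 2)*(-9) = 1 - 4*(-9) = 1 + 36 = 37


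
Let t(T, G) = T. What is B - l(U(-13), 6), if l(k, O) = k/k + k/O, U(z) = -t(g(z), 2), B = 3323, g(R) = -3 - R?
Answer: 9971/3 ≈ 3323.7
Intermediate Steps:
U(z) = 3 + z (U(z) = -(-3 - z) = 3 + z)
l(k, O) = 1 + k/O
B - l(U(-13), 6) = 3323 - (6 + (3 - 13))/6 = 3323 - (6 - 10)/6 = 3323 - (-4)/6 = 3323 - 1*(-⅔) = 3323 + ⅔ = 9971/3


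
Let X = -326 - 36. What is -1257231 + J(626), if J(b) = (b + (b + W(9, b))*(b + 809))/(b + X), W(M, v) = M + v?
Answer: -110032941/88 ≈ -1.2504e+6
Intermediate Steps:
X = -362
J(b) = (b + (9 + 2*b)*(809 + b))/(-362 + b) (J(b) = (b + (b + (9 + b))*(b + 809))/(b - 362) = (b + (9 + 2*b)*(809 + b))/(-362 + b))
-1257231 + J(626) = -1257231 + (7281 + 2*626**2 + 1628*626)/(-362 + 626) = -1257231 + (7281 + 2*391876 + 1019128)/264 = -1257231 + (7281 + 783752 + 1019128)/264 = -1257231 + (1/264)*1810161 = -1257231 + 603387/88 = -110032941/88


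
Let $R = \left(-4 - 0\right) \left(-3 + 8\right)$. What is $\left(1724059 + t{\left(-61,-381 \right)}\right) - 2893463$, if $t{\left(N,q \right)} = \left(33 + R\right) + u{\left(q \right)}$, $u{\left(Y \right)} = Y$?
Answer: $-1169772$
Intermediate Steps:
$R = -20$ ($R = \left(-4 + 0\right) 5 = \left(-4\right) 5 = -20$)
$t{\left(N,q \right)} = 13 + q$ ($t{\left(N,q \right)} = \left(33 - 20\right) + q = 13 + q$)
$\left(1724059 + t{\left(-61,-381 \right)}\right) - 2893463 = \left(1724059 + \left(13 - 381\right)\right) - 2893463 = \left(1724059 - 368\right) - 2893463 = 1723691 - 2893463 = -1169772$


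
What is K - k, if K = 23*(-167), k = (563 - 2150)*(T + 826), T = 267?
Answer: 1730750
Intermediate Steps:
k = -1734591 (k = (563 - 2150)*(267 + 826) = -1587*1093 = -1734591)
K = -3841
K - k = -3841 - 1*(-1734591) = -3841 + 1734591 = 1730750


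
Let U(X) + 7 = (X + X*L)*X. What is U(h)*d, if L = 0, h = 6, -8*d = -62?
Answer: 899/4 ≈ 224.75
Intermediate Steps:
d = 31/4 (d = -⅛*(-62) = 31/4 ≈ 7.7500)
U(X) = -7 + X² (U(X) = -7 + (X + X*0)*X = -7 + (X + 0)*X = -7 + X*X = -7 + X²)
U(h)*d = (-7 + 6²)*(31/4) = (-7 + 36)*(31/4) = 29*(31/4) = 899/4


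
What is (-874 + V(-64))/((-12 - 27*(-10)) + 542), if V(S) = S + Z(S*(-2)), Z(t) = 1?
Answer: -937/800 ≈ -1.1712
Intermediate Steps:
V(S) = 1 + S (V(S) = S + 1 = 1 + S)
(-874 + V(-64))/((-12 - 27*(-10)) + 542) = (-874 + (1 - 64))/((-12 - 27*(-10)) + 542) = (-874 - 63)/((-12 + 270) + 542) = -937/(258 + 542) = -937/800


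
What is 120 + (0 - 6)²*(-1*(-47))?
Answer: 1812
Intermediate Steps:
120 + (0 - 6)²*(-1*(-47)) = 120 + (-6)²*47 = 120 + 36*47 = 120 + 1692 = 1812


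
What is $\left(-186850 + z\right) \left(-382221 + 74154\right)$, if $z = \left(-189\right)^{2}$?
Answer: $46557857643$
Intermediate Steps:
$z = 35721$
$\left(-186850 + z\right) \left(-382221 + 74154\right) = \left(-186850 + 35721\right) \left(-382221 + 74154\right) = \left(-151129\right) \left(-308067\right) = 46557857643$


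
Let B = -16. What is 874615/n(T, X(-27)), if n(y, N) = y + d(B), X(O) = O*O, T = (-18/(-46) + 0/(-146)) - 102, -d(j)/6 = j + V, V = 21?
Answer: -20116145/3027 ≈ -6645.6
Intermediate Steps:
d(j) = -126 - 6*j (d(j) = -6*(j + 21) = -6*(21 + j) = -126 - 6*j)
T = -2337/23 (T = (-18*(-1/46) + 0*(-1/146)) - 102 = (9/23 + 0) - 102 = 9/23 - 102 = -2337/23 ≈ -101.61)
X(O) = O²
n(y, N) = -30 + y (n(y, N) = y + (-126 - 6*(-16)) = y + (-126 + 96) = y - 30 = -30 + y)
874615/n(T, X(-27)) = 874615/(-30 - 2337/23) = 874615/(-3027/23) = 874615*(-23/3027) = -20116145/3027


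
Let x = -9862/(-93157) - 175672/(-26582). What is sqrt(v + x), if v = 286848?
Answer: sqrt(439752479081303575900290)/1238149687 ≈ 535.59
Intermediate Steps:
x = 8313614094/1238149687 (x = -9862*(-1/93157) - 175672*(-1/26582) = 9862/93157 + 87836/13291 = 8313614094/1238149687 ≈ 6.7145)
sqrt(v + x) = sqrt(286848 + 8313614094/1238149687) = sqrt(355169075030670/1238149687) = sqrt(439752479081303575900290)/1238149687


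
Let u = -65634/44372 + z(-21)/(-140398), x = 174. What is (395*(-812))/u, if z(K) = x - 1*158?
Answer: 499531706390360/2303898071 ≈ 2.1682e+5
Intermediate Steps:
z(K) = 16 (z(K) = 174 - 1*158 = 174 - 158 = 16)
u = -2303898071/1557435014 (u = -65634/44372 + 16/(-140398) = -65634*1/44372 + 16*(-1/140398) = -32817/22186 - 8/70199 = -2303898071/1557435014 ≈ -1.4793)
(395*(-812))/u = (395*(-812))/(-2303898071/1557435014) = -320740*(-1557435014/2303898071) = 499531706390360/2303898071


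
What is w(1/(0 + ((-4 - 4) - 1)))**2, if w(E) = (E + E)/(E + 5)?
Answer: 1/484 ≈ 0.0020661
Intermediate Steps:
w(E) = 2*E/(5 + E) (w(E) = (2*E)/(5 + E) = 2*E/(5 + E))
w(1/(0 + ((-4 - 4) - 1)))**2 = (2/((0 + ((-4 - 4) - 1))*(5 + 1/(0 + ((-4 - 4) - 1)))))**2 = (2/((0 + (-8 - 1))*(5 + 1/(0 + (-8 - 1)))))**2 = (2/((0 - 9)*(5 + 1/(0 - 9))))**2 = (2/(-9*(5 + 1/(-9))))**2 = (2*(-1/9)/(5 - 1/9))**2 = (2*(-1/9)/(44/9))**2 = (2*(-1/9)*(9/44))**2 = (-1/22)**2 = 1/484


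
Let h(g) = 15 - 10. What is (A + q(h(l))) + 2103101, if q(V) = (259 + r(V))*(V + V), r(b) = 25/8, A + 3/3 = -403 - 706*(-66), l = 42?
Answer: 8607657/4 ≈ 2.1519e+6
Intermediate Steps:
A = 46192 (A = -1 + (-403 - 706*(-66)) = -1 + (-403 + 46596) = -1 + 46193 = 46192)
r(b) = 25/8 (r(b) = 25*(⅛) = 25/8)
h(g) = 5
q(V) = 2097*V/4 (q(V) = (259 + 25/8)*(V + V) = 2097*(2*V)/8 = 2097*V/4)
(A + q(h(l))) + 2103101 = (46192 + (2097/4)*5) + 2103101 = (46192 + 10485/4) + 2103101 = 195253/4 + 2103101 = 8607657/4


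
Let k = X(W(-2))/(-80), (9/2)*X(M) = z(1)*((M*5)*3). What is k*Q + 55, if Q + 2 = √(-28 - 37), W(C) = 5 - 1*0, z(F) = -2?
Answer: 325/6 + 5*I*√65/12 ≈ 54.167 + 3.3593*I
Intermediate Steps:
W(C) = 5 (W(C) = 5 + 0 = 5)
X(M) = -20*M/3 (X(M) = 2*(-2*M*5*3)/9 = 2*(-2*5*M*3)/9 = 2*(-30*M)/9 = -20*M/3)
Q = -2 + I*√65 (Q = -2 + √(-28 - 37) = -2 + √(-65) = -2 + I*√65 ≈ -2.0 + 8.0623*I)
k = 5/12 (k = -20/3*5/(-80) = -100/3*(-1/80) = 5/12 ≈ 0.41667)
k*Q + 55 = 5*(-2 + I*√65)/12 + 55 = (-⅚ + 5*I*√65/12) + 55 = 325/6 + 5*I*√65/12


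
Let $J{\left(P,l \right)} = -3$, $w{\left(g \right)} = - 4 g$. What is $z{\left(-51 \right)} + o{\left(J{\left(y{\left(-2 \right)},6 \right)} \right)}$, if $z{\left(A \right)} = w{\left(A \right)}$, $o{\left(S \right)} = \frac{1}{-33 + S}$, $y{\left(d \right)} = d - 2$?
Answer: $\frac{7343}{36} \approx 203.97$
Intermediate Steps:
$y{\left(d \right)} = -2 + d$
$z{\left(A \right)} = - 4 A$
$z{\left(-51 \right)} + o{\left(J{\left(y{\left(-2 \right)},6 \right)} \right)} = \left(-4\right) \left(-51\right) + \frac{1}{-33 - 3} = 204 + \frac{1}{-36} = 204 - \frac{1}{36} = \frac{7343}{36}$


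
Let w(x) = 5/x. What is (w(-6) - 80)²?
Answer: 235225/36 ≈ 6534.0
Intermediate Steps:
(w(-6) - 80)² = (5/(-6) - 80)² = (5*(-⅙) - 80)² = (-⅚ - 80)² = (-485/6)² = 235225/36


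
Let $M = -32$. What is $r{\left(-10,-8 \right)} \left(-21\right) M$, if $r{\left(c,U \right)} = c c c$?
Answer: $-672000$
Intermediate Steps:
$r{\left(c,U \right)} = c^{3}$ ($r{\left(c,U \right)} = c^{2} c = c^{3}$)
$r{\left(-10,-8 \right)} \left(-21\right) M = \left(-10\right)^{3} \left(-21\right) \left(-32\right) = \left(-1000\right) \left(-21\right) \left(-32\right) = 21000 \left(-32\right) = -672000$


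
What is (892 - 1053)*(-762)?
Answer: 122682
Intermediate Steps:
(892 - 1053)*(-762) = -161*(-762) = 122682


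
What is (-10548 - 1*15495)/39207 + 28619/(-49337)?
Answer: -802316208/644785253 ≈ -1.2443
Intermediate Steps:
(-10548 - 1*15495)/39207 + 28619/(-49337) = (-10548 - 15495)*(1/39207) + 28619*(-1/49337) = -26043*1/39207 - 28619/49337 = -8681/13069 - 28619/49337 = -802316208/644785253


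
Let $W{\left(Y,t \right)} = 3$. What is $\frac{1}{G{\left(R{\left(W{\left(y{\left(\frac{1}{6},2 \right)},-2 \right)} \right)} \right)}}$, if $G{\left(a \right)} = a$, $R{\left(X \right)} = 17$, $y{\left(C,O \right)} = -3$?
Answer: $\frac{1}{17} \approx 0.058824$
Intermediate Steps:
$\frac{1}{G{\left(R{\left(W{\left(y{\left(\frac{1}{6},2 \right)},-2 \right)} \right)} \right)}} = \frac{1}{17}$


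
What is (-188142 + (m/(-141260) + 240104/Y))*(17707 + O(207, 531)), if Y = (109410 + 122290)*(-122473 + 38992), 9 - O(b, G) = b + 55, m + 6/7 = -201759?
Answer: -74770289721148666680163/22769402400850 ≈ -3.2838e+9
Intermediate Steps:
m = -1412319/7 (m = -6/7 - 201759 = -1412319/7 ≈ -2.0176e+5)
O(b, G) = -46 - b (O(b, G) = 9 - (b + 55) = 9 - (55 + b) = 9 + (-55 - b) = -46 - b)
Y = -19342547700 (Y = 231700*(-83481) = -19342547700)
(-188142 + (m/(-141260) + 240104/Y))*(17707 + O(207, 531)) = (-188142 + (-1412319/7/(-141260) + 240104/(-19342547700)))*(17707 + (-46 - 1*207)) = (-188142 + (-1412319/7*(-1/141260) + 240104*(-1/19342547700)))*(17707 + (-46 - 207)) = (-188142 + (1412319/988820 - 60026/4835636925))*(17707 - 253) = (-188142 + 195125787181993/136616414405100)*17454 = -25703090313217142207/136616414405100*17454 = -74770289721148666680163/22769402400850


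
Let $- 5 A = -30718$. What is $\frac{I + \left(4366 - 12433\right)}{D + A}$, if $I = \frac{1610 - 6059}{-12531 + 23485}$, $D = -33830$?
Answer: $\frac{147283945}{505461376} \approx 0.29139$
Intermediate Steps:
$A = \frac{30718}{5}$ ($A = \left(- \frac{1}{5}\right) \left(-30718\right) = \frac{30718}{5} \approx 6143.6$)
$I = - \frac{4449}{10954} \approx -0.40615$
$\frac{I + \left(4366 - 12433\right)}{D + A} = \frac{- \frac{4449}{10954} + \left(4366 - 12433\right)}{-33830 + \frac{30718}{5}} = \frac{- \frac{4449}{10954} - 8067}{- \frac{138432}{5}} = \left(- \frac{88370367}{10954}\right) \left(- \frac{5}{138432}\right) = \frac{147283945}{505461376}$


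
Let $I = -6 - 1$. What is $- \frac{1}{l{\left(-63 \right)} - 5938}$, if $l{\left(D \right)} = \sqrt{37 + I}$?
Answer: $\frac{2969}{17629907} + \frac{\sqrt{30}}{35259814} \approx 0.00016856$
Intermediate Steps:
$I = -7$ ($I = -6 - 1 = -7$)
$l{\left(D \right)} = \sqrt{30}$ ($l{\left(D \right)} = \sqrt{37 - 7} = \sqrt{30}$)
$- \frac{1}{l{\left(-63 \right)} - 5938} = - \frac{1}{\sqrt{30} - 5938} = - \frac{1}{-5938 + \sqrt{30}}$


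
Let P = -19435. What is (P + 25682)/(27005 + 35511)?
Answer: 6247/62516 ≈ 0.099926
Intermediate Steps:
(P + 25682)/(27005 + 35511) = (-19435 + 25682)/(27005 + 35511) = 6247/62516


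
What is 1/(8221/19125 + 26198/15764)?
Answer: 150743250/315316297 ≈ 0.47807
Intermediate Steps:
1/(8221/19125 + 26198/15764) = 1/(8221*(1/19125) + 26198*(1/15764)) = 1/(8221/19125 + 13099/7882) = 1/(315316297/150743250) = 150743250/315316297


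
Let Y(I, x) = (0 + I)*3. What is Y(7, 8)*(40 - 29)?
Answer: 231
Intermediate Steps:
Y(I, x) = 3*I (Y(I, x) = I*3 = 3*I)
Y(7, 8)*(40 - 29) = (3*7)*(40 - 29) = 21*11 = 231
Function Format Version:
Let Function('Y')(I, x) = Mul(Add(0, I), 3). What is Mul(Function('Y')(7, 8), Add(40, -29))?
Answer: 231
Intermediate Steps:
Function('Y')(I, x) = Mul(3, I) (Function('Y')(I, x) = Mul(I, 3) = Mul(3, I))
Mul(Function('Y')(7, 8), Add(40, -29)) = Mul(Mul(3, 7), Add(40, -29)) = Mul(21, 11) = 231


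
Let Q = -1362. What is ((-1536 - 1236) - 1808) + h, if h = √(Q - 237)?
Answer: -4580 + I*√1599 ≈ -4580.0 + 39.987*I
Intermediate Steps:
h = I*√1599 (h = √(-1362 - 237) = √(-1599) = I*√1599 ≈ 39.987*I)
((-1536 - 1236) - 1808) + h = ((-1536 - 1236) - 1808) + I*√1599 = (-2772 - 1808) + I*√1599 = -4580 + I*√1599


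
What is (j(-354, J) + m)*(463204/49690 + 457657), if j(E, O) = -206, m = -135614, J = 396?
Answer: -308874231750788/4969 ≈ -6.2160e+10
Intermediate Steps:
(j(-354, J) + m)*(463204/49690 + 457657) = (-206 - 135614)*(463204/49690 + 457657) = -135820*(463204*(1/49690) + 457657) = -135820*(231602/24845 + 457657) = -135820*11370719767/24845 = -308874231750788/4969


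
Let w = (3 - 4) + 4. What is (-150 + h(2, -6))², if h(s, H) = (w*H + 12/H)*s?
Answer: 36100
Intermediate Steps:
w = 3 (w = -1 + 4 = 3)
h(s, H) = s*(3*H + 12/H) (h(s, H) = (3*H + 12/H)*s = s*(3*H + 12/H))
(-150 + h(2, -6))² = (-150 + 3*2*(4 + (-6)²)/(-6))² = (-150 + 3*2*(-⅙)*(4 + 36))² = (-150 + 3*2*(-⅙)*40)² = (-150 - 40)² = (-190)² = 36100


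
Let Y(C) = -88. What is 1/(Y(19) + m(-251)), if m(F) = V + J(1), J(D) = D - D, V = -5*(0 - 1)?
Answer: -1/83 ≈ -0.012048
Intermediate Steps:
V = 5 (V = -5*(-1) = 5)
J(D) = 0
m(F) = 5 (m(F) = 5 + 0 = 5)
1/(Y(19) + m(-251)) = 1/(-88 + 5) = 1/(-83) = -1/83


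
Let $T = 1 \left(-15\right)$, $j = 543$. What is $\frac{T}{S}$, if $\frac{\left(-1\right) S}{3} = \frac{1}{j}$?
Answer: $2715$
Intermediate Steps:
$T = -15$
$S = - \frac{1}{181}$ ($S = - \frac{3}{543} = \left(-3\right) \frac{1}{543} = - \frac{1}{181} \approx -0.0055249$)
$\frac{T}{S} = - \frac{15}{- \frac{1}{181}} = \left(-15\right) \left(-181\right) = 2715$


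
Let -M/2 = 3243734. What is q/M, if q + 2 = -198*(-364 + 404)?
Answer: 3961/3243734 ≈ 0.0012211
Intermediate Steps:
M = -6487468 (M = -2*3243734 = -6487468)
q = -7922 (q = -2 - 198*(-364 + 404) = -2 - 198*40 = -2 - 7920 = -7922)
q/M = -7922/(-6487468) = -7922*(-1/6487468) = 3961/3243734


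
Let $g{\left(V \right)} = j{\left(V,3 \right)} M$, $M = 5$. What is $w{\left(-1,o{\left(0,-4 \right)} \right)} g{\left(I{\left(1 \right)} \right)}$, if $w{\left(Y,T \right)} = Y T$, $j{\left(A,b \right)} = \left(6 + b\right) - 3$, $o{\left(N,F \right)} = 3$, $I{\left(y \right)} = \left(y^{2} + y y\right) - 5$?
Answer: $-90$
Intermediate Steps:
$I{\left(y \right)} = -5 + 2 y^{2}$ ($I{\left(y \right)} = \left(y^{2} + y^{2}\right) - 5 = 2 y^{2} - 5 = -5 + 2 y^{2}$)
$j{\left(A,b \right)} = 3 + b$
$w{\left(Y,T \right)} = T Y$
$g{\left(V \right)} = 30$ ($g{\left(V \right)} = \left(3 + 3\right) 5 = 6 \cdot 5 = 30$)
$w{\left(-1,o{\left(0,-4 \right)} \right)} g{\left(I{\left(1 \right)} \right)} = 3 \left(-1\right) 30 = \left(-3\right) 30 = -90$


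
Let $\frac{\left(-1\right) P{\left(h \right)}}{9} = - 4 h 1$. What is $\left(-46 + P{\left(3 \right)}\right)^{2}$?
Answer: $3844$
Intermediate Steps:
$P{\left(h \right)} = 36 h$ ($P{\left(h \right)} = - 9 - 4 h 1 = - 9 \left(- 4 h\right) = 36 h$)
$\left(-46 + P{\left(3 \right)}\right)^{2} = \left(-46 + 36 \cdot 3\right)^{2} = \left(-46 + 108\right)^{2} = 62^{2} = 3844$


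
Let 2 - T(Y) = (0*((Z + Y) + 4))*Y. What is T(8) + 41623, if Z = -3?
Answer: 41625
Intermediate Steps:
T(Y) = 2 (T(Y) = 2 - 0*((-3 + Y) + 4)*Y = 2 - 0*(1 + Y)*Y = 2 - 0*Y = 2 - 1*0 = 2 + 0 = 2)
T(8) + 41623 = 2 + 41623 = 41625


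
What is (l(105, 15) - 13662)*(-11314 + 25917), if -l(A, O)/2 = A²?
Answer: -521502336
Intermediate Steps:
l(A, O) = -2*A²
(l(105, 15) - 13662)*(-11314 + 25917) = (-2*105² - 13662)*(-11314 + 25917) = (-2*11025 - 13662)*14603 = (-22050 - 13662)*14603 = -35712*14603 = -521502336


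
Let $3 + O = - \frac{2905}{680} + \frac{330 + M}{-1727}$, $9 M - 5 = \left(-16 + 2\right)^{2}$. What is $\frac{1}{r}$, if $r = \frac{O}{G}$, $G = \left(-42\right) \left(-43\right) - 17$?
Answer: $- \frac{1260558024}{5267761} \approx -239.3$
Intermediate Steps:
$M = \frac{67}{3}$ ($M = \frac{5}{9} + \frac{\left(-16 + 2\right)^{2}}{9} = \frac{5}{9} + \frac{\left(-14\right)^{2}}{9} = \frac{5}{9} + \frac{1}{9} \cdot 196 = \frac{5}{9} + \frac{196}{9} = \frac{67}{3} \approx 22.333$)
$G = 1789$ ($G = 1806 - 17 = 1789$)
$O = - \frac{5267761}{704616}$ ($O = -3 - \left(\frac{581}{136} - \frac{330 + \frac{67}{3}}{-1727}\right) = -3 + \left(\left(-2905\right) \frac{1}{680} + \frac{1057}{3} \left(- \frac{1}{1727}\right)\right) = -3 - \frac{3153913}{704616} = - \frac{5267761}{704616} \approx -7.4761$)
$r = - \frac{5267761}{1260558024}$ ($r = - \frac{5267761}{704616 \cdot 1789} = \left(- \frac{5267761}{704616}\right) \frac{1}{1789} = - \frac{5267761}{1260558024} \approx -0.0041789$)
$\frac{1}{r} = \frac{1}{- \frac{5267761}{1260558024}} = - \frac{1260558024}{5267761}$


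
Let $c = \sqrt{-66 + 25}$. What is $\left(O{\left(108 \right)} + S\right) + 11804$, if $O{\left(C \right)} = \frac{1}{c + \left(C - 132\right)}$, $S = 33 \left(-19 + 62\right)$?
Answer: $\frac{8158567}{617} - \frac{i \sqrt{41}}{617} \approx 13223.0 - 0.010378 i$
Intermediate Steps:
$S = 1419$ ($S = 33 \cdot 43 = 1419$)
$c = i \sqrt{41}$ ($c = \sqrt{-41} = i \sqrt{41} \approx 6.4031 i$)
$O{\left(C \right)} = \frac{1}{-132 + C + i \sqrt{41}}$ ($O{\left(C \right)} = \frac{1}{i \sqrt{41} + \left(C - 132\right)} = \frac{1}{i \sqrt{41} + \left(-132 + C\right)} = \frac{1}{-132 + C + i \sqrt{41}}$)
$\left(O{\left(108 \right)} + S\right) + 11804 = \left(\frac{1}{-132 + 108 + i \sqrt{41}} + 1419\right) + 11804 = \left(\frac{1}{-24 + i \sqrt{41}} + 1419\right) + 11804 = \left(1419 + \frac{1}{-24 + i \sqrt{41}}\right) + 11804 = 13223 + \frac{1}{-24 + i \sqrt{41}}$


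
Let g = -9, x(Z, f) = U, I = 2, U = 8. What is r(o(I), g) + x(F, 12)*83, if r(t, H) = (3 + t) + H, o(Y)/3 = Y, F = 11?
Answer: 664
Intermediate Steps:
x(Z, f) = 8
o(Y) = 3*Y
r(t, H) = 3 + H + t
r(o(I), g) + x(F, 12)*83 = (3 - 9 + 3*2) + 8*83 = (3 - 9 + 6) + 664 = 0 + 664 = 664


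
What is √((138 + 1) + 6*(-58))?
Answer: I*√209 ≈ 14.457*I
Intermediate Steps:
√((138 + 1) + 6*(-58)) = √(139 - 348) = √(-209) = I*√209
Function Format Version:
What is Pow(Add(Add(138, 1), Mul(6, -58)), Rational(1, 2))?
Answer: Mul(I, Pow(209, Rational(1, 2))) ≈ Mul(14.457, I)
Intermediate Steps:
Pow(Add(Add(138, 1), Mul(6, -58)), Rational(1, 2)) = Pow(Add(139, -348), Rational(1, 2)) = Pow(-209, Rational(1, 2)) = Mul(I, Pow(209, Rational(1, 2)))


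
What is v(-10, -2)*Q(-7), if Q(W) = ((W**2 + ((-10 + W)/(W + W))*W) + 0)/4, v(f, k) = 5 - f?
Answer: 1215/8 ≈ 151.88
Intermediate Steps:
Q(W) = -5/4 + W**2/4 + W/8 (Q(W) = ((W**2 + ((-10 + W)/((2*W)))*W) + 0)*(1/4) = ((W**2 + ((-10 + W)*(1/(2*W)))*W) + 0)*(1/4) = ((W**2 + ((-10 + W)/(2*W))*W) + 0)*(1/4) = ((W**2 + (-5 + W/2)) + 0)*(1/4) = ((-5 + W**2 + W/2) + 0)*(1/4) = (-5 + W**2 + W/2)*(1/4) = -5/4 + W**2/4 + W/8)
v(-10, -2)*Q(-7) = (5 - 1*(-10))*(-5/4 + (1/4)*(-7)**2 + (1/8)*(-7)) = (5 + 10)*(-5/4 + (1/4)*49 - 7/8) = 15*(-5/4 + 49/4 - 7/8) = 15*(81/8) = 1215/8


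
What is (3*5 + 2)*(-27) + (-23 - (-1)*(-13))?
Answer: -495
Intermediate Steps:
(3*5 + 2)*(-27) + (-23 - (-1)*(-13)) = (15 + 2)*(-27) + (-23 - 1*13) = 17*(-27) + (-23 - 13) = -459 - 36 = -495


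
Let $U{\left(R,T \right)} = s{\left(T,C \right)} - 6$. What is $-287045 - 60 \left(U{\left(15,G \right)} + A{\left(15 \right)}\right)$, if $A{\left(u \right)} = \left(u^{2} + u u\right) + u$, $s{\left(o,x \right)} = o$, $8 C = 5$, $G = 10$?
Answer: $-315185$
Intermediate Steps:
$C = \frac{5}{8}$ ($C = \frac{1}{8} \cdot 5 = \frac{5}{8} \approx 0.625$)
$U{\left(R,T \right)} = -6 + T$ ($U{\left(R,T \right)} = T - 6 = -6 + T$)
$A{\left(u \right)} = u + 2 u^{2}$ ($A{\left(u \right)} = \left(u^{2} + u^{2}\right) + u = 2 u^{2} + u = u + 2 u^{2}$)
$-287045 - 60 \left(U{\left(15,G \right)} + A{\left(15 \right)}\right) = -287045 - 60 \left(\left(-6 + 10\right) + 15 \left(1 + 2 \cdot 15\right)\right) = -287045 - 60 \left(4 + 15 \left(1 + 30\right)\right) = -287045 - 60 \left(4 + 15 \cdot 31\right) = -287045 - 60 \left(4 + 465\right) = -287045 - 28140 = -315185$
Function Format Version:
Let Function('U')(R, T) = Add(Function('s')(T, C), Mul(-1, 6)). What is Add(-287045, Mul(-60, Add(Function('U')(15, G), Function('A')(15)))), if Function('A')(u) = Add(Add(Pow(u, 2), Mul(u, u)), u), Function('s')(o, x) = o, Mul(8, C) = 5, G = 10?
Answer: -315185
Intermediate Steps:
C = Rational(5, 8) (C = Mul(Rational(1, 8), 5) = Rational(5, 8) ≈ 0.62500)
Function('U')(R, T) = Add(-6, T) (Function('U')(R, T) = Add(T, Mul(-1, 6)) = Add(T, -6) = Add(-6, T))
Function('A')(u) = Add(u, Mul(2, Pow(u, 2))) (Function('A')(u) = Add(Add(Pow(u, 2), Pow(u, 2)), u) = Add(Mul(2, Pow(u, 2)), u) = Add(u, Mul(2, Pow(u, 2))))
Add(-287045, Mul(-60, Add(Function('U')(15, G), Function('A')(15)))) = Add(-287045, Mul(-60, Add(Add(-6, 10), Mul(15, Add(1, Mul(2, 15)))))) = Add(-287045, Mul(-60, Add(4, Mul(15, Add(1, 30))))) = Add(-287045, Mul(-60, Add(4, Mul(15, 31)))) = Add(-287045, Mul(-60, Add(4, 465))) = Add(-287045, Mul(-60, 469)) = Add(-287045, -28140) = -315185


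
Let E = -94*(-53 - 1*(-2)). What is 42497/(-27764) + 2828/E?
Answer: -62607013/66550308 ≈ -0.94075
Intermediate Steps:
E = 4794 (E = -94*(-53 + 2) = -94*(-51) = 4794)
42497/(-27764) + 2828/E = 42497/(-27764) + 2828/4794 = 42497*(-1/27764) + 2828*(1/4794) = -42497/27764 + 1414/2397 = -62607013/66550308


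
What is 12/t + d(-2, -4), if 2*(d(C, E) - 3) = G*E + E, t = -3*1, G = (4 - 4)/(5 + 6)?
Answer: -3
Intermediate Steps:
G = 0 (G = 0/11 = 0*(1/11) = 0)
t = -3
d(C, E) = 3 + E/2 (d(C, E) = 3 + (0*E + E)/2 = 3 + (0 + E)/2 = 3 + E/2)
12/t + d(-2, -4) = 12/(-3) + (3 + (½)*(-4)) = 12*(-⅓) + (3 - 2) = -4 + 1 = -3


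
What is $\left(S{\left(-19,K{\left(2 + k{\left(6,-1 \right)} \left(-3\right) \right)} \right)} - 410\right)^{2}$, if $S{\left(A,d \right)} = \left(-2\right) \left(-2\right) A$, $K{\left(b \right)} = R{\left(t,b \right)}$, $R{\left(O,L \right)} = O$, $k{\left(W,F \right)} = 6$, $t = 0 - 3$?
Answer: $236196$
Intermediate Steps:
$t = -3$
$K{\left(b \right)} = -3$
$S{\left(A,d \right)} = 4 A$
$\left(S{\left(-19,K{\left(2 + k{\left(6,-1 \right)} \left(-3\right) \right)} \right)} - 410\right)^{2} = \left(4 \left(-19\right) - 410\right)^{2} = \left(-76 - 410\right)^{2} = \left(-486\right)^{2} = 236196$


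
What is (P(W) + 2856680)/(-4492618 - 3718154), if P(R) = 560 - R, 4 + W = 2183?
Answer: -317229/912308 ≈ -0.34772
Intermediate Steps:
W = 2179 (W = -4 + 2183 = 2179)
(P(W) + 2856680)/(-4492618 - 3718154) = ((560 - 1*2179) + 2856680)/(-4492618 - 3718154) = ((560 - 2179) + 2856680)/(-8210772) = (-1619 + 2856680)*(-1/8210772) = 2855061*(-1/8210772) = -317229/912308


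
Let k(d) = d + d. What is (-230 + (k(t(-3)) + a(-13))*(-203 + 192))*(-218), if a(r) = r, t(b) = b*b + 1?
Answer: 66926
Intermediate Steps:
t(b) = 1 + b**2 (t(b) = b**2 + 1 = 1 + b**2)
k(d) = 2*d
(-230 + (k(t(-3)) + a(-13))*(-203 + 192))*(-218) = (-230 + (2*(1 + (-3)**2) - 13)*(-203 + 192))*(-218) = (-230 + (2*(1 + 9) - 13)*(-11))*(-218) = (-230 + (2*10 - 13)*(-11))*(-218) = (-230 + (20 - 13)*(-11))*(-218) = (-230 + 7*(-11))*(-218) = (-230 - 77)*(-218) = -307*(-218) = 66926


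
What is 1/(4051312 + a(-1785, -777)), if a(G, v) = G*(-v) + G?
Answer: 1/2662582 ≈ 3.7558e-7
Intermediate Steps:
a(G, v) = G - G*v (a(G, v) = -G*v + G = G - G*v)
1/(4051312 + a(-1785, -777)) = 1/(4051312 - 1785*(1 - 1*(-777))) = 1/(4051312 - 1785*(1 + 777)) = 1/(4051312 - 1785*778) = 1/(4051312 - 1388730) = 1/2662582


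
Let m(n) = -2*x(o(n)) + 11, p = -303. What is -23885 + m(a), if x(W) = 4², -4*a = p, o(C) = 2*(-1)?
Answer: -23906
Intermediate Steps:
o(C) = -2
a = 303/4 (a = -¼*(-303) = 303/4 ≈ 75.750)
x(W) = 16
m(n) = -21 (m(n) = -2*16 + 11 = -32 + 11 = -21)
-23885 + m(a) = -23885 - 21 = -23906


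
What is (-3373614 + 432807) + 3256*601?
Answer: -983951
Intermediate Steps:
(-3373614 + 432807) + 3256*601 = -2940807 + 1956856 = -983951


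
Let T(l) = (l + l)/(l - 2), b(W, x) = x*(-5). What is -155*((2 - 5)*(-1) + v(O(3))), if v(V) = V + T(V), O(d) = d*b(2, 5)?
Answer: 836070/77 ≈ 10858.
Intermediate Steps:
b(W, x) = -5*x
O(d) = -25*d (O(d) = d*(-5*5) = d*(-25) = -25*d)
T(l) = 2*l/(-2 + l) (T(l) = (2*l)/(-2 + l) = 2*l/(-2 + l))
v(V) = V + 2*V/(-2 + V)
-155*((2 - 5)*(-1) + v(O(3))) = -155*((2 - 5)*(-1) + (-25*3)**2/(-2 - 25*3)) = -155*(-3*(-1) + (-75)**2/(-2 - 75)) = -155*(3 + 5625/(-77)) = -155*(3 + 5625*(-1/77)) = -155*(3 - 5625/77) = -155*(-5394/77) = 836070/77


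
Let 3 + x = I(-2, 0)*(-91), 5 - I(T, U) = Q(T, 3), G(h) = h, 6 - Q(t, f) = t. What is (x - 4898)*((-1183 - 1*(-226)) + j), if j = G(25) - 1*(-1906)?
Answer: -4507672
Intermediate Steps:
Q(t, f) = 6 - t
I(T, U) = -1 + T (I(T, U) = 5 - (6 - T) = 5 + (-6 + T) = -1 + T)
j = 1931 (j = 25 - 1*(-1906) = 25 + 1906 = 1931)
x = 270 (x = -3 + (-1 - 2)*(-91) = -3 - 3*(-91) = -3 + 273 = 270)
(x - 4898)*((-1183 - 1*(-226)) + j) = (270 - 4898)*((-1183 - 1*(-226)) + 1931) = -4628*((-1183 + 226) + 1931) = -4628*(-957 + 1931) = -4628*974 = -4507672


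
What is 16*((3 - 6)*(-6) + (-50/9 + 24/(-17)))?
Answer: 27008/153 ≈ 176.52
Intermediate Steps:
16*((3 - 6)*(-6) + (-50/9 + 24/(-17))) = 16*(-3*(-6) + (-50*1/9 + 24*(-1/17))) = 16*(18 + (-50/9 - 24/17)) = 16*(18 - 1066/153) = 16*(1688/153) = 27008/153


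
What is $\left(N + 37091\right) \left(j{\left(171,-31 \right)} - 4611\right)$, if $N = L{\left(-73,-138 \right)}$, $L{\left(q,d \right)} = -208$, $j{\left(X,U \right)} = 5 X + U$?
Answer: $-139675921$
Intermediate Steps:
$j{\left(X,U \right)} = U + 5 X$
$N = -208$
$\left(N + 37091\right) \left(j{\left(171,-31 \right)} - 4611\right) = \left(-208 + 37091\right) \left(\left(-31 + 5 \cdot 171\right) - 4611\right) = 36883 \left(\left(-31 + 855\right) - 4611\right) = 36883 \left(824 - 4611\right) = 36883 \left(-3787\right) = -139675921$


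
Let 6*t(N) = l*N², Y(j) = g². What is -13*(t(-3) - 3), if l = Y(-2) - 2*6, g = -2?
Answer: 195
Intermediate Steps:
Y(j) = 4 (Y(j) = (-2)² = 4)
l = -8 (l = 4 - 2*6 = 4 - 12 = -8)
t(N) = -4*N²/3 (t(N) = (-8*N²)/6 = -4*N²/3)
-13*(t(-3) - 3) = -13*(-4/3*(-3)² - 3) = -13*(-4/3*9 - 3) = -13*(-12 - 3) = -13*(-15) = 195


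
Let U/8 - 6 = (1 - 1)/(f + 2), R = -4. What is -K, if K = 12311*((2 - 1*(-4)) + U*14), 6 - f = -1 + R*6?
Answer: -8346858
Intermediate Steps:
f = 31 (f = 6 - (-1 - 4*6) = 6 - (-1 - 24) = 6 - 1*(-25) = 6 + 25 = 31)
U = 48 (U = 48 + 8*((1 - 1)/(31 + 2)) = 48 + 8*(0/33) = 48 + 8*(0*(1/33)) = 48 + 8*0 = 48 + 0 = 48)
K = 8346858 (K = 12311*((2 - 1*(-4)) + 48*14) = 12311*((2 + 4) + 672) = 12311*(6 + 672) = 12311*678 = 8346858)
-K = -1*8346858 = -8346858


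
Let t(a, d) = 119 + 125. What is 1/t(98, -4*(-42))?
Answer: 1/244 ≈ 0.0040984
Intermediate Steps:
t(a, d) = 244
1/t(98, -4*(-42)) = 1/244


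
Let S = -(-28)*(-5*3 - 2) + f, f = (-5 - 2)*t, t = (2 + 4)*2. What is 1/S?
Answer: -1/560 ≈ -0.0017857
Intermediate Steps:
t = 12 (t = 6*2 = 12)
f = -84 (f = (-5 - 2)*12 = -7*12 = -84)
S = -560 (S = -(-28)*(-5*3 - 2) - 84 = -(-28)*(-15 - 2) - 84 = -(-28)*(-17) - 84 = -14*34 - 84 = -476 - 84 = -560)
1/S = 1/(-560) = -1/560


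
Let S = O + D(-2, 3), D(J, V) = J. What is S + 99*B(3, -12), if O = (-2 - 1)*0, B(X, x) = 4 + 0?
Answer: 394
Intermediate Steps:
B(X, x) = 4
O = 0 (O = -3*0 = 0)
S = -2 (S = 0 - 2 = -2)
S + 99*B(3, -12) = -2 + 99*4 = -2 + 396 = 394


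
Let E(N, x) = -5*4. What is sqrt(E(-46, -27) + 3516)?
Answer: 2*sqrt(874) ≈ 59.127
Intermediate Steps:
E(N, x) = -20
sqrt(E(-46, -27) + 3516) = sqrt(-20 + 3516) = sqrt(3496) = 2*sqrt(874)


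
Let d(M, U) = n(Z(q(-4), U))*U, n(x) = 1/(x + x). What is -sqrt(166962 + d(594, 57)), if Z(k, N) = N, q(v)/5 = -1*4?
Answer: -95*sqrt(74)/2 ≈ -408.61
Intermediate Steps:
q(v) = -20 (q(v) = 5*(-1*4) = 5*(-4) = -20)
n(x) = 1/(2*x)
d(M, U) = 1/2 (d(M, U) = (1/(2*U))*U = 1/2)
-sqrt(166962 + d(594, 57)) = -sqrt(166962 + 1/2) = -sqrt(333925/2) = -95*sqrt(74)/2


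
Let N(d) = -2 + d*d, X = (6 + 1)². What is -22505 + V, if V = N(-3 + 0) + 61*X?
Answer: -19509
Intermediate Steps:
X = 49 (X = 7² = 49)
N(d) = -2 + d²
V = 2996 (V = (-2 + (-3 + 0)²) + 61*49 = (-2 + (-3)²) + 2989 = (-2 + 9) + 2989 = 7 + 2989 = 2996)
-22505 + V = -22505 + 2996 = -19509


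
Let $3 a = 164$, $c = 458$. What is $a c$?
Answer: $\frac{75112}{3} \approx 25037.0$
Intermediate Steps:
$a = \frac{164}{3}$ ($a = \frac{1}{3} \cdot 164 = \frac{164}{3} \approx 54.667$)
$a c = \frac{164}{3} \cdot 458 = \frac{75112}{3}$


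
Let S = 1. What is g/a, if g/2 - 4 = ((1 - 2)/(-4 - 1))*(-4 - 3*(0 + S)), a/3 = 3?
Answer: 26/45 ≈ 0.57778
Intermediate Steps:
a = 9 (a = 3*3 = 9)
g = 26/5 (g = 8 + 2*(((1 - 2)/(-4 - 1))*(-4 - 3*(0 + 1))) = 8 + 2*((-1/(-5))*(-4 - 3*1)) = 8 + 2*((-1*(-⅕))*(-4 - 3)) = 8 + 2*((⅕)*(-7)) = 8 + 2*(-7/5) = 8 - 14/5 = 26/5 ≈ 5.2000)
g/a = (26/5)/9 = (26/5)*(⅑) = 26/45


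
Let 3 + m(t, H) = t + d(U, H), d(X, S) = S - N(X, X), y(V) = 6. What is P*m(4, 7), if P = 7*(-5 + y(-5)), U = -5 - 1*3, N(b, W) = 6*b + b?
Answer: 448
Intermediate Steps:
N(b, W) = 7*b
U = -8 (U = -5 - 3 = -8)
d(X, S) = S - 7*X
m(t, H) = 53 + H + t (m(t, H) = -3 + (t + (H - 7*(-8))) = -3 + (t + (H + 56)) = -3 + (t + (56 + H)) = -3 + (56 + H + t) = 53 + H + t)
P = 7 (P = 7*(-5 + 6) = 7*1 = 7)
P*m(4, 7) = 7*(53 + 7 + 4) = 7*64 = 448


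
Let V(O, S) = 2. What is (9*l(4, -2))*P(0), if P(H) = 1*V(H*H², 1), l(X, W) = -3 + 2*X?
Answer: 90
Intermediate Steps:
P(H) = 2 (P(H) = 1*2 = 2)
(9*l(4, -2))*P(0) = (9*(-3 + 2*4))*2 = (9*(-3 + 8))*2 = (9*5)*2 = 45*2 = 90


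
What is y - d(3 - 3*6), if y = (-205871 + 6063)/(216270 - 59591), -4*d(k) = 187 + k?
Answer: 6537389/156679 ≈ 41.725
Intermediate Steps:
d(k) = -187/4 - k/4 (d(k) = -(187 + k)/4 = -187/4 - k/4)
y = -199808/156679 ≈ -1.2753
y - d(3 - 3*6) = -199808/156679 - (-187/4 - (3 - 3*6)/4) = -199808/156679 - (-187/4 - (3 - 18)/4) = -199808/156679 - (-187/4 - ¼*(-15)) = -199808/156679 - (-187/4 + 15/4) = -199808/156679 - 1*(-43) = -199808/156679 + 43 = 6537389/156679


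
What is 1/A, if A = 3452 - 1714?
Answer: 1/1738 ≈ 0.00057537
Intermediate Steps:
A = 1738
1/A = 1/1738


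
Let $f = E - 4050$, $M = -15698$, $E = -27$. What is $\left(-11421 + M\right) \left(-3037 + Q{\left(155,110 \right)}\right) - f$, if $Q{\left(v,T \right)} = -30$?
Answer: $83178050$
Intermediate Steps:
$f = -4077$ ($f = -27 - 4050 = -4077$)
$\left(-11421 + M\right) \left(-3037 + Q{\left(155,110 \right)}\right) - f = \left(-11421 - 15698\right) \left(-3037 - 30\right) - -4077 = \left(-27119\right) \left(-3067\right) + 4077 = 83173973 + 4077 = 83178050$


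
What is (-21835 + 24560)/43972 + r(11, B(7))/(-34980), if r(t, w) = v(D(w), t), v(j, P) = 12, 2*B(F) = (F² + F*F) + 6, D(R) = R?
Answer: 7899403/128178380 ≈ 0.061628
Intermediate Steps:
B(F) = 3 + F² (B(F) = ((F² + F*F) + 6)/2 = ((F² + F²) + 6)/2 = (2*F² + 6)/2 = (6 + 2*F²)/2 = 3 + F²)
r(t, w) = 12
(-21835 + 24560)/43972 + r(11, B(7))/(-34980) = (-21835 + 24560)/43972 + 12/(-34980) = 2725*(1/43972) + 12*(-1/34980) = 2725/43972 - 1/2915 = 7899403/128178380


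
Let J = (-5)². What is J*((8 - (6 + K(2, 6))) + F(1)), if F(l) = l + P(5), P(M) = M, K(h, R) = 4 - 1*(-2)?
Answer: 50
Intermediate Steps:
K(h, R) = 6 (K(h, R) = 4 + 2 = 6)
J = 25
F(l) = 5 + l (F(l) = l + 5 = 5 + l)
J*((8 - (6 + K(2, 6))) + F(1)) = 25*((8 - (6 + 6)) + (5 + 1)) = 25*((8 - 1*12) + 6) = 25*((8 - 12) + 6) = 25*(-4 + 6) = 25*2 = 50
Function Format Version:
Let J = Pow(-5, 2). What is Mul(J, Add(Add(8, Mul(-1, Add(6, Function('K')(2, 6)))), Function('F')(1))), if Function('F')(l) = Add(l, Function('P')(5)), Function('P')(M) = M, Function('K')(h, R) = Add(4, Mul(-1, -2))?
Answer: 50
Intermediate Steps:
Function('K')(h, R) = 6 (Function('K')(h, R) = Add(4, 2) = 6)
J = 25
Function('F')(l) = Add(5, l) (Function('F')(l) = Add(l, 5) = Add(5, l))
Mul(J, Add(Add(8, Mul(-1, Add(6, Function('K')(2, 6)))), Function('F')(1))) = Mul(25, Add(Add(8, Mul(-1, Add(6, 6))), Add(5, 1))) = Mul(25, Add(Add(8, Mul(-1, 12)), 6)) = Mul(25, Add(Add(8, -12), 6)) = Mul(25, Add(-4, 6)) = Mul(25, 2) = 50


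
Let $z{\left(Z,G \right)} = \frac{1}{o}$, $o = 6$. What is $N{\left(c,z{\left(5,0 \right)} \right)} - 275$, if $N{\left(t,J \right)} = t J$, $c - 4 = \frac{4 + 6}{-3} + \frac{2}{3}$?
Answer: $- \frac{2473}{9} \approx -274.78$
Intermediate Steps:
$z{\left(Z,G \right)} = \frac{1}{6}$
$c = \frac{4}{3}$ ($c = 4 + \left(\frac{4 + 6}{-3} + \frac{2}{3}\right) = 4 + \left(10 \left(- \frac{1}{3}\right) + 2 \cdot \frac{1}{3}\right) = 4 + \left(- \frac{10}{3} + \frac{2}{3}\right) = 4 - \frac{8}{3} = \frac{4}{3} \approx 1.3333$)
$N{\left(t,J \right)} = J t$
$N{\left(c,z{\left(5,0 \right)} \right)} - 275 = \frac{1}{6} \cdot \frac{4}{3} - 275 = \frac{2}{9} - 275 = - \frac{2473}{9}$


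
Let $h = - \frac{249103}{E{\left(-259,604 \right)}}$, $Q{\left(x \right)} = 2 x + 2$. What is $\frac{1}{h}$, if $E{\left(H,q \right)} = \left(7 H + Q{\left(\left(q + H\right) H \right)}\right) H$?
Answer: $- \frac{46754939}{249103} \approx -187.69$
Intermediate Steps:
$Q{\left(x \right)} = 2 + 2 x$
$E{\left(H,q \right)} = H \left(2 + 7 H + 2 H \left(H + q\right)\right)$ ($E{\left(H,q \right)} = \left(7 H + \left(2 + 2 \left(q + H\right) H\right)\right) H = \left(7 H + \left(2 + 2 \left(H + q\right) H\right)\right) H = \left(7 H + \left(2 + 2 H \left(H + q\right)\right)\right) H = \left(2 + 7 H + 2 H \left(H + q\right)\right) H = H \left(2 + 7 H + 2 H \left(H + q\right)\right)$)
$h = - \frac{249103}{46754939}$ ($h = - \frac{249103}{\left(-259\right) \left(2 + 7 \left(-259\right) + 2 \left(-259\right) \left(-259 + 604\right)\right)} = - \frac{249103}{\left(-259\right) \left(2 - 1813 + 2 \left(-259\right) 345\right)} = - \frac{249103}{\left(-259\right) \left(2 - 1813 - 178710\right)} = - \frac{249103}{\left(-259\right) \left(-180521\right)} = - \frac{249103}{46754939} \approx -0.0053278$)
$\frac{1}{h} = \frac{1}{- \frac{249103}{46754939}} = - \frac{46754939}{249103}$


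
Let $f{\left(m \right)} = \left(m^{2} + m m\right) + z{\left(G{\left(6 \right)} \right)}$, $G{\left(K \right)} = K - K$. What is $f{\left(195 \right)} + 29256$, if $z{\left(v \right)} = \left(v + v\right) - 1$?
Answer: $105305$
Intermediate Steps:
$G{\left(K \right)} = 0$
$z{\left(v \right)} = -1 + 2 v$ ($z{\left(v \right)} = 2 v - 1 = -1 + 2 v$)
$f{\left(m \right)} = -1 + 2 m^{2}$ ($f{\left(m \right)} = \left(m^{2} + m m\right) + \left(-1 + 2 \cdot 0\right) = \left(m^{2} + m^{2}\right) + \left(-1 + 0\right) = 2 m^{2} - 1 = -1 + 2 m^{2}$)
$f{\left(195 \right)} + 29256 = \left(-1 + 2 \cdot 195^{2}\right) + 29256 = \left(-1 + 2 \cdot 38025\right) + 29256 = \left(-1 + 76050\right) + 29256 = 76049 + 29256 = 105305$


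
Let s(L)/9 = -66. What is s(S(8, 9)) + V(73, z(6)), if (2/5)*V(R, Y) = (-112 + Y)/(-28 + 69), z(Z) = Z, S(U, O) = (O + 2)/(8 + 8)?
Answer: -24619/41 ≈ -600.46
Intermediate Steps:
S(U, O) = ⅛ + O/16 (S(U, O) = (2 + O)/16 = (2 + O)*(1/16) = ⅛ + O/16)
s(L) = -594 (s(L) = 9*(-66) = -594)
V(R, Y) = -280/41 + 5*Y/82 (V(R, Y) = 5*((-112 + Y)/(-28 + 69))/2 = 5*((-112 + Y)/41)/2 = 5*((-112 + Y)*(1/41))/2 = 5*(-112/41 + Y/41)/2 = -280/41 + 5*Y/82)
s(S(8, 9)) + V(73, z(6)) = -594 + (-280/41 + (5/82)*6) = -594 + (-280/41 + 15/41) = -594 - 265/41 = -24619/41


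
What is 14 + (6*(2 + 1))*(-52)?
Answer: -922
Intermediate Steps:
14 + (6*(2 + 1))*(-52) = 14 + (6*3)*(-52) = 14 + 18*(-52) = 14 - 936 = -922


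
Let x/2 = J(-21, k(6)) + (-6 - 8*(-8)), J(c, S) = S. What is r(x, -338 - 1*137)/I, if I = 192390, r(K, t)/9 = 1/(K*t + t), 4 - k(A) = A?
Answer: -3/3442177750 ≈ -8.7154e-10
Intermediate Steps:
k(A) = 4 - A
x = 112 (x = 2*((4 - 1*6) + (-6 - 8*(-8))) = 2*((4 - 6) + (-6 + 64)) = 2*(-2 + 58) = 2*56 = 112)
r(K, t) = 9/(t + K*t) (r(K, t) = 9/(K*t + t) = 9/(t + K*t))
r(x, -338 - 1*137)/I = (9/((-338 - 1*137)*(1 + 112)))/192390 = (9/(-338 - 137*113))*(1/192390) = (9*(1/113)/(-475))*(1/192390) = (9*(-1/475)*(1/113))*(1/192390) = -9/53675*1/192390 = -3/3442177750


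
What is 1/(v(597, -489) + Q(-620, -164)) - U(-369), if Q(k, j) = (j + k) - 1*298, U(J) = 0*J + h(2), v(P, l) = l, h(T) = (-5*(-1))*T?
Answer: -15711/1571 ≈ -10.001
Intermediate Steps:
h(T) = 5*T
U(J) = 10 (U(J) = 0*J + 5*2 = 0 + 10 = 10)
Q(k, j) = -298 + j + k (Q(k, j) = (j + k) - 298 = -298 + j + k)
1/(v(597, -489) + Q(-620, -164)) - U(-369) = 1/(-489 + (-298 - 164 - 620)) - 1*10 = 1/(-489 - 1082) - 10 = 1/(-1571) - 10 = -1/1571 - 10 = -15711/1571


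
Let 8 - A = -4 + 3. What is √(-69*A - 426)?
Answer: I*√1047 ≈ 32.357*I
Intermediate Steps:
A = 9 (A = 8 - (-4 + 3) = 8 - 1*(-1) = 8 + 1 = 9)
√(-69*A - 426) = √(-69*9 - 426) = √(-621 - 426) = √(-1047) = I*√1047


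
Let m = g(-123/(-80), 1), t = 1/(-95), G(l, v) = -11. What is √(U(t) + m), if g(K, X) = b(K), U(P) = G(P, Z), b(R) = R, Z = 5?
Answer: I*√3785/20 ≈ 3.0761*I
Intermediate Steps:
t = -1/95 ≈ -0.010526
U(P) = -11
g(K, X) = K
m = 123/80 (m = -123/(-80) = -123*(-1/80) = 123/80 ≈ 1.5375)
√(U(t) + m) = √(-11 + 123/80) = √(-757/80) = I*√3785/20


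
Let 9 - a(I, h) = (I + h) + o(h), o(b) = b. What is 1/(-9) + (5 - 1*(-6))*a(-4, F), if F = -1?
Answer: 1484/9 ≈ 164.89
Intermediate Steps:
a(I, h) = 9 - I - 2*h (a(I, h) = 9 - ((I + h) + h) = 9 - (I + 2*h) = 9 + (-I - 2*h) = 9 - I - 2*h)
1/(-9) + (5 - 1*(-6))*a(-4, F) = 1/(-9) + (5 - 1*(-6))*(9 - 1*(-4) - 2*(-1)) = -⅑ + (5 + 6)*(9 + 4 + 2) = -⅑ + 11*15 = -⅑ + 165 = 1484/9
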